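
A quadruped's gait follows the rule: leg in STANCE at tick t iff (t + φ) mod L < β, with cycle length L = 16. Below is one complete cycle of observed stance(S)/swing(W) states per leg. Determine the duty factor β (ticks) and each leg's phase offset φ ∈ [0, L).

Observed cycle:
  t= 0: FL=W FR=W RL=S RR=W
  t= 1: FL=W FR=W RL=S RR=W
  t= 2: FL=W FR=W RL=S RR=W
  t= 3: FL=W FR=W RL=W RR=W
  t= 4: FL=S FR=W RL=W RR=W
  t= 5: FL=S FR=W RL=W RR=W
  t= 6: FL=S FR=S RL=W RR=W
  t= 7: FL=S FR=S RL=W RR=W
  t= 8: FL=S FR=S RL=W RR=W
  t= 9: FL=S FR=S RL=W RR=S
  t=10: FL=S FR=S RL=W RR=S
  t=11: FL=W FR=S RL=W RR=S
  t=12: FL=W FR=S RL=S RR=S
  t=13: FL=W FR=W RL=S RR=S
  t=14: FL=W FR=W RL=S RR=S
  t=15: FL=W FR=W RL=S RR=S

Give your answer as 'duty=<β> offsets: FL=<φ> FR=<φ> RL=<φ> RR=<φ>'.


duty β = stance ticks per leg = 7
FL: stance ticks = 7; W→S at t=4 → φ=12
FR: stance ticks = 7; W→S at t=6 → φ=10
RL: stance ticks = 7; W→S at t=12 → φ=4
RR: stance ticks = 7; W→S at t=9 → φ=7

duty=7 offsets: FL=12 FR=10 RL=4 RR=7


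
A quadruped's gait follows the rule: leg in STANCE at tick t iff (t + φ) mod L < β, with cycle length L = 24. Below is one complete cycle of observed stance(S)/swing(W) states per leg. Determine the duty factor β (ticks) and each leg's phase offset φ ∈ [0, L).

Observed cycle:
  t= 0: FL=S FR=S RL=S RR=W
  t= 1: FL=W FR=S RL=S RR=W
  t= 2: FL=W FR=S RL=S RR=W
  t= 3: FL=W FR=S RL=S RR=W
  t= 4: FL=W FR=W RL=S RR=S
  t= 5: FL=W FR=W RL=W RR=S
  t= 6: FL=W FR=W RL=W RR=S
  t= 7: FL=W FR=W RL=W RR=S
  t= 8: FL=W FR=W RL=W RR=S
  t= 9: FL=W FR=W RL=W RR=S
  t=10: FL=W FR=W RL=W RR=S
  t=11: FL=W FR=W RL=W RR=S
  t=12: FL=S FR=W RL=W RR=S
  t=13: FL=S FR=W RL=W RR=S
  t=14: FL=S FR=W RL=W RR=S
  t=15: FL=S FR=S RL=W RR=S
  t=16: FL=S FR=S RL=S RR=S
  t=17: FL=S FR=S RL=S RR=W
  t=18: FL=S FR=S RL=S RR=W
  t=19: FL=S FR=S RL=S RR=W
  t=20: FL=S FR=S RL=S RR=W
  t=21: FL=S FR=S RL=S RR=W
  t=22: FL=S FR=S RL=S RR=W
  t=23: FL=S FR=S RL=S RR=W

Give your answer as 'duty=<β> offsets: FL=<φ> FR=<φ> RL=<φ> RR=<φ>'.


duty β = stance ticks per leg = 13
FL: stance ticks = 13; W→S at t=12 → φ=12
FR: stance ticks = 13; W→S at t=15 → φ=9
RL: stance ticks = 13; W→S at t=16 → φ=8
RR: stance ticks = 13; W→S at t=4 → φ=20

duty=13 offsets: FL=12 FR=9 RL=8 RR=20


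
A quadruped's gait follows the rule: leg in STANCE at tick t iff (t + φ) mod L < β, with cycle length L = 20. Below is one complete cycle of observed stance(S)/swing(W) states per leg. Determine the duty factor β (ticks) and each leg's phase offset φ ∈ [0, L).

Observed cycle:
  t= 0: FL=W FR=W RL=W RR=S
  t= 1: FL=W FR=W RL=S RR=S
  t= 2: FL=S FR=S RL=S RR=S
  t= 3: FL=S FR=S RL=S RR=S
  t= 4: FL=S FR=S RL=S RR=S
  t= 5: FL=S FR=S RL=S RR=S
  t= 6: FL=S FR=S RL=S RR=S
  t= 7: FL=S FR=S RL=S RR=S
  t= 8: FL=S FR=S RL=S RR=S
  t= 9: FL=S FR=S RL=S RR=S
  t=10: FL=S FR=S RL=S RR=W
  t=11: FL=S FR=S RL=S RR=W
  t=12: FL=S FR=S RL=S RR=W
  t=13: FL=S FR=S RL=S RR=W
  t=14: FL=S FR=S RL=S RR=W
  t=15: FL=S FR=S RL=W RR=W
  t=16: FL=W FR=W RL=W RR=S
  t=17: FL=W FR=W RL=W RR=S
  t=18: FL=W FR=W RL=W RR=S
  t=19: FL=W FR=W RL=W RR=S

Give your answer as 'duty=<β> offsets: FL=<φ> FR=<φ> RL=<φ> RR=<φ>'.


duty=14 offsets: FL=18 FR=18 RL=19 RR=4

duty β = stance ticks per leg = 14
FL: stance ticks = 14; W→S at t=2 → φ=18
FR: stance ticks = 14; W→S at t=2 → φ=18
RL: stance ticks = 14; W→S at t=1 → φ=19
RR: stance ticks = 14; W→S at t=16 → φ=4


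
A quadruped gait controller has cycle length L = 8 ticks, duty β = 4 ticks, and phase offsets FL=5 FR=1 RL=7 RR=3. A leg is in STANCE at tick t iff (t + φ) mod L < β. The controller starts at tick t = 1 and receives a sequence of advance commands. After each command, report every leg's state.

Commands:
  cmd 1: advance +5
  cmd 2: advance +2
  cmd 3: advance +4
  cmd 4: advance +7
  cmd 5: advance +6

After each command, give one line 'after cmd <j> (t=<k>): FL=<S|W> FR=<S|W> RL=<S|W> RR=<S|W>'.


after cmd 1 (t=6): FL=S FR=W RL=W RR=S
after cmd 2 (t=8): FL=W FR=S RL=W RR=S
after cmd 3 (t=12): FL=S FR=W RL=S RR=W
after cmd 4 (t=19): FL=S FR=W RL=S RR=W
after cmd 5 (t=25): FL=W FR=S RL=S RR=W

start t=1: FL=W FR=S RL=S RR=W
cmd 1: advance +5 → t=6, phase=(3,7,5,1) → FL=S FR=W RL=W RR=S
cmd 2: advance +2 → t=8, phase=(5,1,7,3) → FL=W FR=S RL=W RR=S
cmd 3: advance +4 → t=12, phase=(1,5,3,7) → FL=S FR=W RL=S RR=W
cmd 4: advance +7 → t=19, phase=(0,4,2,6) → FL=S FR=W RL=S RR=W
cmd 5: advance +6 → t=25, phase=(6,2,0,4) → FL=W FR=S RL=S RR=W


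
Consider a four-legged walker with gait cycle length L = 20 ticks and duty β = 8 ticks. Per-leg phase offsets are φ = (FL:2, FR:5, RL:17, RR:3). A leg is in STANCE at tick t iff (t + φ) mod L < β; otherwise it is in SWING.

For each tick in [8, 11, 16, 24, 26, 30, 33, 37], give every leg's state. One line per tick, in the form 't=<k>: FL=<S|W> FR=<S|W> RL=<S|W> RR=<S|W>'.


t=8: FL=W FR=W RL=S RR=W
t=11: FL=W FR=W RL=W RR=W
t=16: FL=W FR=S RL=W RR=W
t=24: FL=S FR=W RL=S RR=S
t=26: FL=W FR=W RL=S RR=W
t=30: FL=W FR=W RL=S RR=W
t=33: FL=W FR=W RL=W RR=W
t=37: FL=W FR=S RL=W RR=S

t=8: phase=(10,13,5,11) vs β=8 → FL=W FR=W RL=S RR=W
t=11: phase=(13,16,8,14) vs β=8 → FL=W FR=W RL=W RR=W
t=16: phase=(18,1,13,19) vs β=8 → FL=W FR=S RL=W RR=W
t=24: phase=(6,9,1,7) vs β=8 → FL=S FR=W RL=S RR=S
t=26: phase=(8,11,3,9) vs β=8 → FL=W FR=W RL=S RR=W
t=30: phase=(12,15,7,13) vs β=8 → FL=W FR=W RL=S RR=W
t=33: phase=(15,18,10,16) vs β=8 → FL=W FR=W RL=W RR=W
t=37: phase=(19,2,14,0) vs β=8 → FL=W FR=S RL=W RR=S


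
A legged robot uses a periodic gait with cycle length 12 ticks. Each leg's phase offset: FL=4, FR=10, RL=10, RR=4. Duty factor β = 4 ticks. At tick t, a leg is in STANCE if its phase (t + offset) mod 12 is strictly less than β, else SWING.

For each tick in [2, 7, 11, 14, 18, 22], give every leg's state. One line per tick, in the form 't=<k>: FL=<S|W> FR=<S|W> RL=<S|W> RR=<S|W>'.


t=2: phase=(6,0,0,6) vs β=4 → FL=W FR=S RL=S RR=W
t=7: phase=(11,5,5,11) vs β=4 → FL=W FR=W RL=W RR=W
t=11: phase=(3,9,9,3) vs β=4 → FL=S FR=W RL=W RR=S
t=14: phase=(6,0,0,6) vs β=4 → FL=W FR=S RL=S RR=W
t=18: phase=(10,4,4,10) vs β=4 → FL=W FR=W RL=W RR=W
t=22: phase=(2,8,8,2) vs β=4 → FL=S FR=W RL=W RR=S

t=2: FL=W FR=S RL=S RR=W
t=7: FL=W FR=W RL=W RR=W
t=11: FL=S FR=W RL=W RR=S
t=14: FL=W FR=S RL=S RR=W
t=18: FL=W FR=W RL=W RR=W
t=22: FL=S FR=W RL=W RR=S


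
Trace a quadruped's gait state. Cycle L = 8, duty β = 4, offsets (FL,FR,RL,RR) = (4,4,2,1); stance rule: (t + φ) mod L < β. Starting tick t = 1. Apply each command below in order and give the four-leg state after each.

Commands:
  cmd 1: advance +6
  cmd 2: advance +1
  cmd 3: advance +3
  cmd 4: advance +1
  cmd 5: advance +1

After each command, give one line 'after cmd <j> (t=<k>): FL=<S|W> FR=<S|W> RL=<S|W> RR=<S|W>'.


start t=1: FL=W FR=W RL=S RR=S
cmd 1: advance +6 → t=7, phase=(3,3,1,0) → FL=S FR=S RL=S RR=S
cmd 2: advance +1 → t=8, phase=(4,4,2,1) → FL=W FR=W RL=S RR=S
cmd 3: advance +3 → t=11, phase=(7,7,5,4) → FL=W FR=W RL=W RR=W
cmd 4: advance +1 → t=12, phase=(0,0,6,5) → FL=S FR=S RL=W RR=W
cmd 5: advance +1 → t=13, phase=(1,1,7,6) → FL=S FR=S RL=W RR=W

after cmd 1 (t=7): FL=S FR=S RL=S RR=S
after cmd 2 (t=8): FL=W FR=W RL=S RR=S
after cmd 3 (t=11): FL=W FR=W RL=W RR=W
after cmd 4 (t=12): FL=S FR=S RL=W RR=W
after cmd 5 (t=13): FL=S FR=S RL=W RR=W


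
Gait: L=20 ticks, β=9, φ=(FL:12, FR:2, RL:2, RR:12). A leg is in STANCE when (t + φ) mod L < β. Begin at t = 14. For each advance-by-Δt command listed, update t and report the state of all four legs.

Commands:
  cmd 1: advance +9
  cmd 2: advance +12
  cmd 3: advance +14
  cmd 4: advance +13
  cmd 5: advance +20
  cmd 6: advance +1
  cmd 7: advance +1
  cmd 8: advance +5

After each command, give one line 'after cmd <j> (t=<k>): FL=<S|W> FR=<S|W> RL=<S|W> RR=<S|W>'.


start t=14: FL=S FR=W RL=W RR=S
cmd 1: advance +9 → t=23, phase=(15,5,5,15) → FL=W FR=S RL=S RR=W
cmd 2: advance +12 → t=35, phase=(7,17,17,7) → FL=S FR=W RL=W RR=S
cmd 3: advance +14 → t=49, phase=(1,11,11,1) → FL=S FR=W RL=W RR=S
cmd 4: advance +13 → t=62, phase=(14,4,4,14) → FL=W FR=S RL=S RR=W
cmd 5: advance +20 → t=82, phase=(14,4,4,14) → FL=W FR=S RL=S RR=W
cmd 6: advance +1 → t=83, phase=(15,5,5,15) → FL=W FR=S RL=S RR=W
cmd 7: advance +1 → t=84, phase=(16,6,6,16) → FL=W FR=S RL=S RR=W
cmd 8: advance +5 → t=89, phase=(1,11,11,1) → FL=S FR=W RL=W RR=S

after cmd 1 (t=23): FL=W FR=S RL=S RR=W
after cmd 2 (t=35): FL=S FR=W RL=W RR=S
after cmd 3 (t=49): FL=S FR=W RL=W RR=S
after cmd 4 (t=62): FL=W FR=S RL=S RR=W
after cmd 5 (t=82): FL=W FR=S RL=S RR=W
after cmd 6 (t=83): FL=W FR=S RL=S RR=W
after cmd 7 (t=84): FL=W FR=S RL=S RR=W
after cmd 8 (t=89): FL=S FR=W RL=W RR=S


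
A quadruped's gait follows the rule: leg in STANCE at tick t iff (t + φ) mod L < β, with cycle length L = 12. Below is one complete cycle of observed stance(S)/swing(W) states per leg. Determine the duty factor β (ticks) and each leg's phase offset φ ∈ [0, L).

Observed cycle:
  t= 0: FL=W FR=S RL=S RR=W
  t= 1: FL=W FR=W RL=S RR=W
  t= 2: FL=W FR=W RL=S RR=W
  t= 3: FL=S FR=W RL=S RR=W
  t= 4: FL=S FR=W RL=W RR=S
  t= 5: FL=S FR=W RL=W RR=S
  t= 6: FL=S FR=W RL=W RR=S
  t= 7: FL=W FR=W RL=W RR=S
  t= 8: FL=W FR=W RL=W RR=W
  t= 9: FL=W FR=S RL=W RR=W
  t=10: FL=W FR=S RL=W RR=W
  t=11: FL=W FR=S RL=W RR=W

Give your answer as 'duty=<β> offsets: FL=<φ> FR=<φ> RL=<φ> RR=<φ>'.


duty β = stance ticks per leg = 4
FL: stance ticks = 4; W→S at t=3 → φ=9
FR: stance ticks = 4; W→S at t=9 → φ=3
RL: stance ticks = 4; W→S at t=0 → φ=0
RR: stance ticks = 4; W→S at t=4 → φ=8

duty=4 offsets: FL=9 FR=3 RL=0 RR=8


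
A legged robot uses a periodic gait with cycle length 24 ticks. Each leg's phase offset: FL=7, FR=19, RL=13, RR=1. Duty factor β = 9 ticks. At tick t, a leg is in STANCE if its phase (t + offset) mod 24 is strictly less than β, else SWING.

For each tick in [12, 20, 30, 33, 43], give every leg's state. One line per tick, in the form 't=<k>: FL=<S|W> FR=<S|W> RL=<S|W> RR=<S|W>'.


t=12: phase=(19,7,1,13) vs β=9 → FL=W FR=S RL=S RR=W
t=20: phase=(3,15,9,21) vs β=9 → FL=S FR=W RL=W RR=W
t=30: phase=(13,1,19,7) vs β=9 → FL=W FR=S RL=W RR=S
t=33: phase=(16,4,22,10) vs β=9 → FL=W FR=S RL=W RR=W
t=43: phase=(2,14,8,20) vs β=9 → FL=S FR=W RL=S RR=W

t=12: FL=W FR=S RL=S RR=W
t=20: FL=S FR=W RL=W RR=W
t=30: FL=W FR=S RL=W RR=S
t=33: FL=W FR=S RL=W RR=W
t=43: FL=S FR=W RL=S RR=W


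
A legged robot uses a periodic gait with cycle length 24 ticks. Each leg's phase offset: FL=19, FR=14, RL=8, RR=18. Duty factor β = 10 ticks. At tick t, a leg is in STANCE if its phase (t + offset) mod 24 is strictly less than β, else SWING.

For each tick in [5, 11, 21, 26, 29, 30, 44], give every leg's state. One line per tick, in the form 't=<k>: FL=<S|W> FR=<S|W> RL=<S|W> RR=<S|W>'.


t=5: FL=S FR=W RL=W RR=W
t=11: FL=S FR=S RL=W RR=S
t=21: FL=W FR=W RL=S RR=W
t=26: FL=W FR=W RL=W RR=W
t=29: FL=S FR=W RL=W RR=W
t=30: FL=S FR=W RL=W RR=S
t=44: FL=W FR=W RL=S RR=W

t=5: phase=(0,19,13,23) vs β=10 → FL=S FR=W RL=W RR=W
t=11: phase=(6,1,19,5) vs β=10 → FL=S FR=S RL=W RR=S
t=21: phase=(16,11,5,15) vs β=10 → FL=W FR=W RL=S RR=W
t=26: phase=(21,16,10,20) vs β=10 → FL=W FR=W RL=W RR=W
t=29: phase=(0,19,13,23) vs β=10 → FL=S FR=W RL=W RR=W
t=30: phase=(1,20,14,0) vs β=10 → FL=S FR=W RL=W RR=S
t=44: phase=(15,10,4,14) vs β=10 → FL=W FR=W RL=S RR=W


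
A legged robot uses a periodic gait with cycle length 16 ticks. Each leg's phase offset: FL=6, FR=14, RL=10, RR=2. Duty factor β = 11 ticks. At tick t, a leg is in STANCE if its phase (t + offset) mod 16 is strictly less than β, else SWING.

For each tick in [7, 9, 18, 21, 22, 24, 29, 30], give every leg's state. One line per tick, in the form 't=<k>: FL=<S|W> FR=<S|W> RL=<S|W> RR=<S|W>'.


t=7: phase=(13,5,1,9) vs β=11 → FL=W FR=S RL=S RR=S
t=9: phase=(15,7,3,11) vs β=11 → FL=W FR=S RL=S RR=W
t=18: phase=(8,0,12,4) vs β=11 → FL=S FR=S RL=W RR=S
t=21: phase=(11,3,15,7) vs β=11 → FL=W FR=S RL=W RR=S
t=22: phase=(12,4,0,8) vs β=11 → FL=W FR=S RL=S RR=S
t=24: phase=(14,6,2,10) vs β=11 → FL=W FR=S RL=S RR=S
t=29: phase=(3,11,7,15) vs β=11 → FL=S FR=W RL=S RR=W
t=30: phase=(4,12,8,0) vs β=11 → FL=S FR=W RL=S RR=S

t=7: FL=W FR=S RL=S RR=S
t=9: FL=W FR=S RL=S RR=W
t=18: FL=S FR=S RL=W RR=S
t=21: FL=W FR=S RL=W RR=S
t=22: FL=W FR=S RL=S RR=S
t=24: FL=W FR=S RL=S RR=S
t=29: FL=S FR=W RL=S RR=W
t=30: FL=S FR=W RL=S RR=S


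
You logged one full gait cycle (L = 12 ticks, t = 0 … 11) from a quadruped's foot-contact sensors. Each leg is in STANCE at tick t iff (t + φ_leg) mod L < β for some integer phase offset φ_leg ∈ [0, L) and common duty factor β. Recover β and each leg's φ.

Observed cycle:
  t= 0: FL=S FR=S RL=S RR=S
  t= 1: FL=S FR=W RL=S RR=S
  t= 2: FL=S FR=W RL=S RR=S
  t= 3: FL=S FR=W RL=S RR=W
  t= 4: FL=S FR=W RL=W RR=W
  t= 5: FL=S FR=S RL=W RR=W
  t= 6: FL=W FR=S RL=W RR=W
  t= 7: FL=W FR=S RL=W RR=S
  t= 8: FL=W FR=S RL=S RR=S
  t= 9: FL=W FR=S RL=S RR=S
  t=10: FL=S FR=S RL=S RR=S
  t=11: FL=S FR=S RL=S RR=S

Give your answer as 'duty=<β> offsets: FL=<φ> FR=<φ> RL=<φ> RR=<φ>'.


duty β = stance ticks per leg = 8
FL: stance ticks = 8; W→S at t=10 → φ=2
FR: stance ticks = 8; W→S at t=5 → φ=7
RL: stance ticks = 8; W→S at t=8 → φ=4
RR: stance ticks = 8; W→S at t=7 → φ=5

duty=8 offsets: FL=2 FR=7 RL=4 RR=5


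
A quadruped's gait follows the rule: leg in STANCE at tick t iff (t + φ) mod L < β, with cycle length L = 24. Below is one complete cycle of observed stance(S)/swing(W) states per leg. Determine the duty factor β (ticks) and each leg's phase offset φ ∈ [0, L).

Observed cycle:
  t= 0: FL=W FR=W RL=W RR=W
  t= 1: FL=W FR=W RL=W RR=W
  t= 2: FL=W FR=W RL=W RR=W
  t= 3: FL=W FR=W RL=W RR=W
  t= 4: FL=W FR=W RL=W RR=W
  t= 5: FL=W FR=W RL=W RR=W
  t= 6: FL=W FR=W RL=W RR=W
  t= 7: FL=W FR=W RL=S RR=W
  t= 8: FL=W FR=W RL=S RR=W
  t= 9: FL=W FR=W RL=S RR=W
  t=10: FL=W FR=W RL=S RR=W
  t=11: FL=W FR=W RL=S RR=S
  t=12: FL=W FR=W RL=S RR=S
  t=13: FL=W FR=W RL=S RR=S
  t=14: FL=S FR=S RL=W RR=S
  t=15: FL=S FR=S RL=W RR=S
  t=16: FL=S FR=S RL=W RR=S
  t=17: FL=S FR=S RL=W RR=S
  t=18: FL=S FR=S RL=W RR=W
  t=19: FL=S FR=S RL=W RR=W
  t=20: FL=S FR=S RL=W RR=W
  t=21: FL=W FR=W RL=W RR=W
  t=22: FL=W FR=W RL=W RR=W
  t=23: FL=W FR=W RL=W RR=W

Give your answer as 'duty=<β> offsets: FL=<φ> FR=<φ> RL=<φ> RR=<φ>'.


duty β = stance ticks per leg = 7
FL: stance ticks = 7; W→S at t=14 → φ=10
FR: stance ticks = 7; W→S at t=14 → φ=10
RL: stance ticks = 7; W→S at t=7 → φ=17
RR: stance ticks = 7; W→S at t=11 → φ=13

duty=7 offsets: FL=10 FR=10 RL=17 RR=13


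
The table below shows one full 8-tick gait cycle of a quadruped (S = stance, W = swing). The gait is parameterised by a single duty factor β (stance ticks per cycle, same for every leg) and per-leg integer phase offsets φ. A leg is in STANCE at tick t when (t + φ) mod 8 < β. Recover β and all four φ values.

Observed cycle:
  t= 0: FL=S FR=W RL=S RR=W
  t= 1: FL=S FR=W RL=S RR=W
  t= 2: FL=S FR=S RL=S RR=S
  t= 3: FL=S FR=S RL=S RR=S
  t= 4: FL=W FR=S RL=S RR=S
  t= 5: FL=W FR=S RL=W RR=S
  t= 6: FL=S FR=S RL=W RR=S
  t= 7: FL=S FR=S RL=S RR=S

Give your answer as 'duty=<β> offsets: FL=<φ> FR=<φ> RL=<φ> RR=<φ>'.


duty β = stance ticks per leg = 6
FL: stance ticks = 6; W→S at t=6 → φ=2
FR: stance ticks = 6; W→S at t=2 → φ=6
RL: stance ticks = 6; W→S at t=7 → φ=1
RR: stance ticks = 6; W→S at t=2 → φ=6

duty=6 offsets: FL=2 FR=6 RL=1 RR=6


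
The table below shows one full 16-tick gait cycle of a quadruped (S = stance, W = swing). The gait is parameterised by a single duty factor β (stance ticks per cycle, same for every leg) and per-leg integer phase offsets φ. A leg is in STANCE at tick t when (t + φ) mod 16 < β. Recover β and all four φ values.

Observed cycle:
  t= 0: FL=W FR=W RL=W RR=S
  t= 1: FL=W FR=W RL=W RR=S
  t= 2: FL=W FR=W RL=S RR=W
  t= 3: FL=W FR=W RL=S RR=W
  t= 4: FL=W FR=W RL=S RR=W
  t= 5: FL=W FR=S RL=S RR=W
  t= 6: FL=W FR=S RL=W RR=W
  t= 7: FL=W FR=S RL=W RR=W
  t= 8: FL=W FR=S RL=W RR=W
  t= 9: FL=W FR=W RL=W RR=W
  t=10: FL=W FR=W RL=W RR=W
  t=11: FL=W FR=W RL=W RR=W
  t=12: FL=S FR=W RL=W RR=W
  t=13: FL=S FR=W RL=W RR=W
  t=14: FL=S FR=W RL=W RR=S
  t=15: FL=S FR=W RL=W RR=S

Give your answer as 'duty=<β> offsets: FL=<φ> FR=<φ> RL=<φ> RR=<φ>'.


duty=4 offsets: FL=4 FR=11 RL=14 RR=2

duty β = stance ticks per leg = 4
FL: stance ticks = 4; W→S at t=12 → φ=4
FR: stance ticks = 4; W→S at t=5 → φ=11
RL: stance ticks = 4; W→S at t=2 → φ=14
RR: stance ticks = 4; W→S at t=14 → φ=2


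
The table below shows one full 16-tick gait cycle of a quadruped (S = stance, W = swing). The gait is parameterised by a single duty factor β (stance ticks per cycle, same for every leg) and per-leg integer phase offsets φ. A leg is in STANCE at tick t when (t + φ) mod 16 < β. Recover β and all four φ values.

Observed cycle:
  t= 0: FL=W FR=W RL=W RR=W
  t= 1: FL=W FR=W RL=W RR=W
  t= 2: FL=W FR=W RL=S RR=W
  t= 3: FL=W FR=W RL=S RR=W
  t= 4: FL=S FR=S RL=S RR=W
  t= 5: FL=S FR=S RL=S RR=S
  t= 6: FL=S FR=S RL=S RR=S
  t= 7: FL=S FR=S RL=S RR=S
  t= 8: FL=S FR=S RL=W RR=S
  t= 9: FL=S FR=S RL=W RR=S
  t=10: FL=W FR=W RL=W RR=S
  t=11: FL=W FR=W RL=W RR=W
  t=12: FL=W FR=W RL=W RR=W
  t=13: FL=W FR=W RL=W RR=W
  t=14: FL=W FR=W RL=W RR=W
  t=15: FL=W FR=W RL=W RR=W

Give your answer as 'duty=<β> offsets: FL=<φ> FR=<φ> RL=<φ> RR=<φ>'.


duty=6 offsets: FL=12 FR=12 RL=14 RR=11

duty β = stance ticks per leg = 6
FL: stance ticks = 6; W→S at t=4 → φ=12
FR: stance ticks = 6; W→S at t=4 → φ=12
RL: stance ticks = 6; W→S at t=2 → φ=14
RR: stance ticks = 6; W→S at t=5 → φ=11


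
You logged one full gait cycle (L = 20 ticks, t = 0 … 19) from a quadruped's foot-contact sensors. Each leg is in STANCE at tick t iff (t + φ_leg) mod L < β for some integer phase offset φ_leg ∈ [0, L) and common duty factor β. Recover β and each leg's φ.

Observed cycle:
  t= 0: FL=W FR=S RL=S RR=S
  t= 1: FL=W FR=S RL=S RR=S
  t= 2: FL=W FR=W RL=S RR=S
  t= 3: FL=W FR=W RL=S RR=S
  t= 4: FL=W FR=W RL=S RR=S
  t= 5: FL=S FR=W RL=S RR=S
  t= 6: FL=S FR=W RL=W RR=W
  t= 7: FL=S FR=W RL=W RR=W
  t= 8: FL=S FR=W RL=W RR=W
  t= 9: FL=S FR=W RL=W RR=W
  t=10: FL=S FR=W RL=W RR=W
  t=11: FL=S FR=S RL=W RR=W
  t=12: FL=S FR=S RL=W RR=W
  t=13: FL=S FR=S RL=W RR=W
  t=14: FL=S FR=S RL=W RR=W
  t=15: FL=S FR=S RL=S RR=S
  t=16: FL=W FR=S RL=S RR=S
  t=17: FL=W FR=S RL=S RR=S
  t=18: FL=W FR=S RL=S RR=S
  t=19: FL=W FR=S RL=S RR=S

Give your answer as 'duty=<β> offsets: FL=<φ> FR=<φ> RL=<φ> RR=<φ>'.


duty β = stance ticks per leg = 11
FL: stance ticks = 11; W→S at t=5 → φ=15
FR: stance ticks = 11; W→S at t=11 → φ=9
RL: stance ticks = 11; W→S at t=15 → φ=5
RR: stance ticks = 11; W→S at t=15 → φ=5

duty=11 offsets: FL=15 FR=9 RL=5 RR=5


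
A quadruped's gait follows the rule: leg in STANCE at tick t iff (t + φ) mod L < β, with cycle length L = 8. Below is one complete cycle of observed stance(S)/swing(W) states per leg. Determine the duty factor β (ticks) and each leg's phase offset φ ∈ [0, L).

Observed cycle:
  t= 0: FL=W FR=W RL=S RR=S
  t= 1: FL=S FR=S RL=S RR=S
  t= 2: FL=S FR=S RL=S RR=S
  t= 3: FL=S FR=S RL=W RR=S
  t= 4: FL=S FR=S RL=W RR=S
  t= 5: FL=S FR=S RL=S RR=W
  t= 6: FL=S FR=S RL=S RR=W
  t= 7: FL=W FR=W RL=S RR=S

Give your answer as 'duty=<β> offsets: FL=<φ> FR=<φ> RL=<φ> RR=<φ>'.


duty β = stance ticks per leg = 6
FL: stance ticks = 6; W→S at t=1 → φ=7
FR: stance ticks = 6; W→S at t=1 → φ=7
RL: stance ticks = 6; W→S at t=5 → φ=3
RR: stance ticks = 6; W→S at t=7 → φ=1

duty=6 offsets: FL=7 FR=7 RL=3 RR=1


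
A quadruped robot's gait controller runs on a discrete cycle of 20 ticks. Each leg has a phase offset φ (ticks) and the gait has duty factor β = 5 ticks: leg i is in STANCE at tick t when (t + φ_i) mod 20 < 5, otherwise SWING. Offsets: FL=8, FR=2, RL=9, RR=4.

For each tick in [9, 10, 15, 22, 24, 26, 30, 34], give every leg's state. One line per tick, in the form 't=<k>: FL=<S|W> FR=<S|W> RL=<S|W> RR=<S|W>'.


t=9: FL=W FR=W RL=W RR=W
t=10: FL=W FR=W RL=W RR=W
t=15: FL=S FR=W RL=S RR=W
t=22: FL=W FR=S RL=W RR=W
t=24: FL=W FR=W RL=W RR=W
t=26: FL=W FR=W RL=W RR=W
t=30: FL=W FR=W RL=W RR=W
t=34: FL=S FR=W RL=S RR=W

t=9: phase=(17,11,18,13) vs β=5 → FL=W FR=W RL=W RR=W
t=10: phase=(18,12,19,14) vs β=5 → FL=W FR=W RL=W RR=W
t=15: phase=(3,17,4,19) vs β=5 → FL=S FR=W RL=S RR=W
t=22: phase=(10,4,11,6) vs β=5 → FL=W FR=S RL=W RR=W
t=24: phase=(12,6,13,8) vs β=5 → FL=W FR=W RL=W RR=W
t=26: phase=(14,8,15,10) vs β=5 → FL=W FR=W RL=W RR=W
t=30: phase=(18,12,19,14) vs β=5 → FL=W FR=W RL=W RR=W
t=34: phase=(2,16,3,18) vs β=5 → FL=S FR=W RL=S RR=W


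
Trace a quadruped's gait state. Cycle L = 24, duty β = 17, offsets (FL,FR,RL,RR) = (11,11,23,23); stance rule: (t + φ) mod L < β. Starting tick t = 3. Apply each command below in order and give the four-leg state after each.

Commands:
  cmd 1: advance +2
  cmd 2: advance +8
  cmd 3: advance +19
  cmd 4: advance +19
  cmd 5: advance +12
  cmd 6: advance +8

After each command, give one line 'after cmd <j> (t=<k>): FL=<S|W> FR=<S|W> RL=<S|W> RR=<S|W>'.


start t=3: FL=S FR=S RL=S RR=S
cmd 1: advance +2 → t=5, phase=(16,16,4,4) → FL=S FR=S RL=S RR=S
cmd 2: advance +8 → t=13, phase=(0,0,12,12) → FL=S FR=S RL=S RR=S
cmd 3: advance +19 → t=32, phase=(19,19,7,7) → FL=W FR=W RL=S RR=S
cmd 4: advance +19 → t=51, phase=(14,14,2,2) → FL=S FR=S RL=S RR=S
cmd 5: advance +12 → t=63, phase=(2,2,14,14) → FL=S FR=S RL=S RR=S
cmd 6: advance +8 → t=71, phase=(10,10,22,22) → FL=S FR=S RL=W RR=W

after cmd 1 (t=5): FL=S FR=S RL=S RR=S
after cmd 2 (t=13): FL=S FR=S RL=S RR=S
after cmd 3 (t=32): FL=W FR=W RL=S RR=S
after cmd 4 (t=51): FL=S FR=S RL=S RR=S
after cmd 5 (t=63): FL=S FR=S RL=S RR=S
after cmd 6 (t=71): FL=S FR=S RL=W RR=W


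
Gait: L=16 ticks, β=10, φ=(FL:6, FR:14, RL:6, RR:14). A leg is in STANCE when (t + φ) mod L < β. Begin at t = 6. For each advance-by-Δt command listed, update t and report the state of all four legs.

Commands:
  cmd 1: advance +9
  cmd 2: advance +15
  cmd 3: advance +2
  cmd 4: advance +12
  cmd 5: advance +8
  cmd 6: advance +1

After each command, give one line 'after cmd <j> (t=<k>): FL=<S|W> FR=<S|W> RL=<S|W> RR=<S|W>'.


start t=6: FL=W FR=S RL=W RR=S
cmd 1: advance +9 → t=15, phase=(5,13,5,13) → FL=S FR=W RL=S RR=W
cmd 2: advance +15 → t=30, phase=(4,12,4,12) → FL=S FR=W RL=S RR=W
cmd 3: advance +2 → t=32, phase=(6,14,6,14) → FL=S FR=W RL=S RR=W
cmd 4: advance +12 → t=44, phase=(2,10,2,10) → FL=S FR=W RL=S RR=W
cmd 5: advance +8 → t=52, phase=(10,2,10,2) → FL=W FR=S RL=W RR=S
cmd 6: advance +1 → t=53, phase=(11,3,11,3) → FL=W FR=S RL=W RR=S

after cmd 1 (t=15): FL=S FR=W RL=S RR=W
after cmd 2 (t=30): FL=S FR=W RL=S RR=W
after cmd 3 (t=32): FL=S FR=W RL=S RR=W
after cmd 4 (t=44): FL=S FR=W RL=S RR=W
after cmd 5 (t=52): FL=W FR=S RL=W RR=S
after cmd 6 (t=53): FL=W FR=S RL=W RR=S


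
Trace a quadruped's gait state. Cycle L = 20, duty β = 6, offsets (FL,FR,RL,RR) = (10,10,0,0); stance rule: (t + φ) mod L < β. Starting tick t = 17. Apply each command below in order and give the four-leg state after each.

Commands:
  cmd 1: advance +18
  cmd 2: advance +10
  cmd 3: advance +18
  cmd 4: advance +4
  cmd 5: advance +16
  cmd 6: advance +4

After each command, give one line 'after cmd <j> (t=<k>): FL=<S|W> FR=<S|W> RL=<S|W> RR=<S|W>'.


after cmd 1 (t=35): FL=S FR=S RL=W RR=W
after cmd 2 (t=45): FL=W FR=W RL=S RR=S
after cmd 3 (t=63): FL=W FR=W RL=S RR=S
after cmd 4 (t=67): FL=W FR=W RL=W RR=W
after cmd 5 (t=83): FL=W FR=W RL=S RR=S
after cmd 6 (t=87): FL=W FR=W RL=W RR=W

start t=17: FL=W FR=W RL=W RR=W
cmd 1: advance +18 → t=35, phase=(5,5,15,15) → FL=S FR=S RL=W RR=W
cmd 2: advance +10 → t=45, phase=(15,15,5,5) → FL=W FR=W RL=S RR=S
cmd 3: advance +18 → t=63, phase=(13,13,3,3) → FL=W FR=W RL=S RR=S
cmd 4: advance +4 → t=67, phase=(17,17,7,7) → FL=W FR=W RL=W RR=W
cmd 5: advance +16 → t=83, phase=(13,13,3,3) → FL=W FR=W RL=S RR=S
cmd 6: advance +4 → t=87, phase=(17,17,7,7) → FL=W FR=W RL=W RR=W


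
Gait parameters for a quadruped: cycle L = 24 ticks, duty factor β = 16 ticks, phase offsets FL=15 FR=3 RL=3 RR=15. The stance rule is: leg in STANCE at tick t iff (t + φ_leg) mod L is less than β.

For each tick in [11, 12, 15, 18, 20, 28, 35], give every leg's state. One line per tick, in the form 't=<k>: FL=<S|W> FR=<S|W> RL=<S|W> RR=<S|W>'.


t=11: FL=S FR=S RL=S RR=S
t=12: FL=S FR=S RL=S RR=S
t=15: FL=S FR=W RL=W RR=S
t=18: FL=S FR=W RL=W RR=S
t=20: FL=S FR=W RL=W RR=S
t=28: FL=W FR=S RL=S RR=W
t=35: FL=S FR=S RL=S RR=S

t=11: phase=(2,14,14,2) vs β=16 → FL=S FR=S RL=S RR=S
t=12: phase=(3,15,15,3) vs β=16 → FL=S FR=S RL=S RR=S
t=15: phase=(6,18,18,6) vs β=16 → FL=S FR=W RL=W RR=S
t=18: phase=(9,21,21,9) vs β=16 → FL=S FR=W RL=W RR=S
t=20: phase=(11,23,23,11) vs β=16 → FL=S FR=W RL=W RR=S
t=28: phase=(19,7,7,19) vs β=16 → FL=W FR=S RL=S RR=W
t=35: phase=(2,14,14,2) vs β=16 → FL=S FR=S RL=S RR=S


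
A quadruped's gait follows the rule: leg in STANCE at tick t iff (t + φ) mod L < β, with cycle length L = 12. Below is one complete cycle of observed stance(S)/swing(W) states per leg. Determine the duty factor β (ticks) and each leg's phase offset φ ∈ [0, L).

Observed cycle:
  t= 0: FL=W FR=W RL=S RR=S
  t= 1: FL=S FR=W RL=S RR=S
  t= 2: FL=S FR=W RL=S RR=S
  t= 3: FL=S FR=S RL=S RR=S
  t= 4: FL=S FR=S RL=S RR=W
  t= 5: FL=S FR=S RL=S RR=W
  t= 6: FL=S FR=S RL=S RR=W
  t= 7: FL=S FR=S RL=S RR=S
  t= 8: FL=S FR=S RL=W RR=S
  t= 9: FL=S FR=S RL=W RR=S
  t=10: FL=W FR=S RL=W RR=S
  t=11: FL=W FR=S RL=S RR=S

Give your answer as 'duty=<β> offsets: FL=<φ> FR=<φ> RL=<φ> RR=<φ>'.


duty β = stance ticks per leg = 9
FL: stance ticks = 9; W→S at t=1 → φ=11
FR: stance ticks = 9; W→S at t=3 → φ=9
RL: stance ticks = 9; W→S at t=11 → φ=1
RR: stance ticks = 9; W→S at t=7 → φ=5

duty=9 offsets: FL=11 FR=9 RL=1 RR=5


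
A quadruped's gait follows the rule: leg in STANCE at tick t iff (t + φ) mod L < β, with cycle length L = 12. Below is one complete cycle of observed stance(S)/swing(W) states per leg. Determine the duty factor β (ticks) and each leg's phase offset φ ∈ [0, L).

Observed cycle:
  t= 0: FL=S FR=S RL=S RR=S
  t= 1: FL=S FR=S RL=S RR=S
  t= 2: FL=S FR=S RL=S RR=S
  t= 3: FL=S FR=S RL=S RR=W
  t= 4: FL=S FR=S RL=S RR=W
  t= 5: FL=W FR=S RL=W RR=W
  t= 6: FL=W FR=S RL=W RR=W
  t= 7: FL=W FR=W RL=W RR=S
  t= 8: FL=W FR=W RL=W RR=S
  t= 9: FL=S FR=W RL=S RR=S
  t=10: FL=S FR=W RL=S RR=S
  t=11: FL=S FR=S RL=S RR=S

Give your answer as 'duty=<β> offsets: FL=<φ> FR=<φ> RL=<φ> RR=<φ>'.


duty β = stance ticks per leg = 8
FL: stance ticks = 8; W→S at t=9 → φ=3
FR: stance ticks = 8; W→S at t=11 → φ=1
RL: stance ticks = 8; W→S at t=9 → φ=3
RR: stance ticks = 8; W→S at t=7 → φ=5

duty=8 offsets: FL=3 FR=1 RL=3 RR=5


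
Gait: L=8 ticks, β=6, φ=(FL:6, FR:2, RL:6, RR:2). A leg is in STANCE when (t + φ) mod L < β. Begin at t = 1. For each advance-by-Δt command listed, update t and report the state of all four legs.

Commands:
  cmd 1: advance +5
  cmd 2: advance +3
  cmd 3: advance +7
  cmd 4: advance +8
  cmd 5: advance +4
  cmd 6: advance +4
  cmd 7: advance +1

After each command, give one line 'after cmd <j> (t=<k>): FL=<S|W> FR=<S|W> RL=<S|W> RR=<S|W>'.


start t=1: FL=W FR=S RL=W RR=S
cmd 1: advance +5 → t=6, phase=(4,0,4,0) → FL=S FR=S RL=S RR=S
cmd 2: advance +3 → t=9, phase=(7,3,7,3) → FL=W FR=S RL=W RR=S
cmd 3: advance +7 → t=16, phase=(6,2,6,2) → FL=W FR=S RL=W RR=S
cmd 4: advance +8 → t=24, phase=(6,2,6,2) → FL=W FR=S RL=W RR=S
cmd 5: advance +4 → t=28, phase=(2,6,2,6) → FL=S FR=W RL=S RR=W
cmd 6: advance +4 → t=32, phase=(6,2,6,2) → FL=W FR=S RL=W RR=S
cmd 7: advance +1 → t=33, phase=(7,3,7,3) → FL=W FR=S RL=W RR=S

after cmd 1 (t=6): FL=S FR=S RL=S RR=S
after cmd 2 (t=9): FL=W FR=S RL=W RR=S
after cmd 3 (t=16): FL=W FR=S RL=W RR=S
after cmd 4 (t=24): FL=W FR=S RL=W RR=S
after cmd 5 (t=28): FL=S FR=W RL=S RR=W
after cmd 6 (t=32): FL=W FR=S RL=W RR=S
after cmd 7 (t=33): FL=W FR=S RL=W RR=S


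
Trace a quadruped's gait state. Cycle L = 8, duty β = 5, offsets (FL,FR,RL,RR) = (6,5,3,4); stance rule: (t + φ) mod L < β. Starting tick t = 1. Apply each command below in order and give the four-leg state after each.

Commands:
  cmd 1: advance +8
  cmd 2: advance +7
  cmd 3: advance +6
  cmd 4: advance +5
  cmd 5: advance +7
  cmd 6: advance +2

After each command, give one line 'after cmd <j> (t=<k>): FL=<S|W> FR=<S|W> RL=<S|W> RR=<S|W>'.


start t=1: FL=W FR=W RL=S RR=W
cmd 1: advance +8 → t=9, phase=(7,6,4,5) → FL=W FR=W RL=S RR=W
cmd 2: advance +7 → t=16, phase=(6,5,3,4) → FL=W FR=W RL=S RR=S
cmd 3: advance +6 → t=22, phase=(4,3,1,2) → FL=S FR=S RL=S RR=S
cmd 4: advance +5 → t=27, phase=(1,0,6,7) → FL=S FR=S RL=W RR=W
cmd 5: advance +7 → t=34, phase=(0,7,5,6) → FL=S FR=W RL=W RR=W
cmd 6: advance +2 → t=36, phase=(2,1,7,0) → FL=S FR=S RL=W RR=S

after cmd 1 (t=9): FL=W FR=W RL=S RR=W
after cmd 2 (t=16): FL=W FR=W RL=S RR=S
after cmd 3 (t=22): FL=S FR=S RL=S RR=S
after cmd 4 (t=27): FL=S FR=S RL=W RR=W
after cmd 5 (t=34): FL=S FR=W RL=W RR=W
after cmd 6 (t=36): FL=S FR=S RL=W RR=S


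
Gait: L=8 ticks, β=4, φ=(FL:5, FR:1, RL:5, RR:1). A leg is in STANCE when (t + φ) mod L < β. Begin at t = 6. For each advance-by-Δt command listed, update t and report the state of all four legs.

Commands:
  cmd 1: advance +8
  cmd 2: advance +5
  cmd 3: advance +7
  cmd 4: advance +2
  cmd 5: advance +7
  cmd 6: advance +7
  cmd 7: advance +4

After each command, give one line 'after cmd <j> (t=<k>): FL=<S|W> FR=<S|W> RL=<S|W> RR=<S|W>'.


start t=6: FL=S FR=W RL=S RR=W
cmd 1: advance +8 → t=14, phase=(3,7,3,7) → FL=S FR=W RL=S RR=W
cmd 2: advance +5 → t=19, phase=(0,4,0,4) → FL=S FR=W RL=S RR=W
cmd 3: advance +7 → t=26, phase=(7,3,7,3) → FL=W FR=S RL=W RR=S
cmd 4: advance +2 → t=28, phase=(1,5,1,5) → FL=S FR=W RL=S RR=W
cmd 5: advance +7 → t=35, phase=(0,4,0,4) → FL=S FR=W RL=S RR=W
cmd 6: advance +7 → t=42, phase=(7,3,7,3) → FL=W FR=S RL=W RR=S
cmd 7: advance +4 → t=46, phase=(3,7,3,7) → FL=S FR=W RL=S RR=W

after cmd 1 (t=14): FL=S FR=W RL=S RR=W
after cmd 2 (t=19): FL=S FR=W RL=S RR=W
after cmd 3 (t=26): FL=W FR=S RL=W RR=S
after cmd 4 (t=28): FL=S FR=W RL=S RR=W
after cmd 5 (t=35): FL=S FR=W RL=S RR=W
after cmd 6 (t=42): FL=W FR=S RL=W RR=S
after cmd 7 (t=46): FL=S FR=W RL=S RR=W


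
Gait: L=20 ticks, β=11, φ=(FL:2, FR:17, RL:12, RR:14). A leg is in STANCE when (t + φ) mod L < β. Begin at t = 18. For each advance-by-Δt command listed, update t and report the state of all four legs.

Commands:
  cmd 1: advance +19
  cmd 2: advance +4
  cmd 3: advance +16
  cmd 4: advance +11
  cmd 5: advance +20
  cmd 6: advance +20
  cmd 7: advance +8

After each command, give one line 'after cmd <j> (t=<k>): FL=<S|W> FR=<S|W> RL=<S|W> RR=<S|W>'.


start t=18: FL=S FR=W RL=S RR=W
cmd 1: advance +19 → t=37, phase=(19,14,9,11) → FL=W FR=W RL=S RR=W
cmd 2: advance +4 → t=41, phase=(3,18,13,15) → FL=S FR=W RL=W RR=W
cmd 3: advance +16 → t=57, phase=(19,14,9,11) → FL=W FR=W RL=S RR=W
cmd 4: advance +11 → t=68, phase=(10,5,0,2) → FL=S FR=S RL=S RR=S
cmd 5: advance +20 → t=88, phase=(10,5,0,2) → FL=S FR=S RL=S RR=S
cmd 6: advance +20 → t=108, phase=(10,5,0,2) → FL=S FR=S RL=S RR=S
cmd 7: advance +8 → t=116, phase=(18,13,8,10) → FL=W FR=W RL=S RR=S

after cmd 1 (t=37): FL=W FR=W RL=S RR=W
after cmd 2 (t=41): FL=S FR=W RL=W RR=W
after cmd 3 (t=57): FL=W FR=W RL=S RR=W
after cmd 4 (t=68): FL=S FR=S RL=S RR=S
after cmd 5 (t=88): FL=S FR=S RL=S RR=S
after cmd 6 (t=108): FL=S FR=S RL=S RR=S
after cmd 7 (t=116): FL=W FR=W RL=S RR=S


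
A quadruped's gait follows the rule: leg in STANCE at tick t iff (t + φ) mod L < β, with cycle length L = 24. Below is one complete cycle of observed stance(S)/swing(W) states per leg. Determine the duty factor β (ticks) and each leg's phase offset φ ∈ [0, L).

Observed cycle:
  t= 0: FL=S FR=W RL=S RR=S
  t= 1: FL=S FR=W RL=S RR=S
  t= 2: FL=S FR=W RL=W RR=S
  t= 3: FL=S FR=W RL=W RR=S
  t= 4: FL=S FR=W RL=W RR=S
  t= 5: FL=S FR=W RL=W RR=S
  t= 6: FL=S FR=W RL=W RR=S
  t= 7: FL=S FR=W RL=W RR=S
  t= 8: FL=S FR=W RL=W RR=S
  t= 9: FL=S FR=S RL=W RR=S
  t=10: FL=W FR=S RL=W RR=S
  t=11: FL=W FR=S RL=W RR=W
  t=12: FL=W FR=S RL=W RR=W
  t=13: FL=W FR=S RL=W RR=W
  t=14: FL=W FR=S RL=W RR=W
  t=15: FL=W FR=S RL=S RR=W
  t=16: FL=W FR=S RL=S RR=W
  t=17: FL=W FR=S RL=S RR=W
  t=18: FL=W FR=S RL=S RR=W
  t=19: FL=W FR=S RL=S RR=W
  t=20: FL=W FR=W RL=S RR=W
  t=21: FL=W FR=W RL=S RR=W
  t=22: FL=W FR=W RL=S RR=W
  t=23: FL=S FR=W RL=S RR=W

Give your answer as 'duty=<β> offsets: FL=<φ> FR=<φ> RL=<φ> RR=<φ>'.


duty=11 offsets: FL=1 FR=15 RL=9 RR=0

duty β = stance ticks per leg = 11
FL: stance ticks = 11; W→S at t=23 → φ=1
FR: stance ticks = 11; W→S at t=9 → φ=15
RL: stance ticks = 11; W→S at t=15 → φ=9
RR: stance ticks = 11; W→S at t=0 → φ=0


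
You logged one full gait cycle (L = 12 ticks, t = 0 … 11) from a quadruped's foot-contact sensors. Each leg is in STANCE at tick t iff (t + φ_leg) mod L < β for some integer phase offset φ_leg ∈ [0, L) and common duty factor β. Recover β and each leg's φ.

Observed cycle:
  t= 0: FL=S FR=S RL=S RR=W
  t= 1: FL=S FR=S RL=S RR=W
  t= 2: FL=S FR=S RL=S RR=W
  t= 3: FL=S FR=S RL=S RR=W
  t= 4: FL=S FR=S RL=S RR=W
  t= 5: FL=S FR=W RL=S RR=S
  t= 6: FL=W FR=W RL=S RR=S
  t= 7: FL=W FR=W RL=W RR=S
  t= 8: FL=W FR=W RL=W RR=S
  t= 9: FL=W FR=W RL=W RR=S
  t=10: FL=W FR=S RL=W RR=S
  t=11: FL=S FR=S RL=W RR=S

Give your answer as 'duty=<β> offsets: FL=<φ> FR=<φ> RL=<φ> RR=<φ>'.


duty β = stance ticks per leg = 7
FL: stance ticks = 7; W→S at t=11 → φ=1
FR: stance ticks = 7; W→S at t=10 → φ=2
RL: stance ticks = 7; W→S at t=0 → φ=0
RR: stance ticks = 7; W→S at t=5 → φ=7

duty=7 offsets: FL=1 FR=2 RL=0 RR=7


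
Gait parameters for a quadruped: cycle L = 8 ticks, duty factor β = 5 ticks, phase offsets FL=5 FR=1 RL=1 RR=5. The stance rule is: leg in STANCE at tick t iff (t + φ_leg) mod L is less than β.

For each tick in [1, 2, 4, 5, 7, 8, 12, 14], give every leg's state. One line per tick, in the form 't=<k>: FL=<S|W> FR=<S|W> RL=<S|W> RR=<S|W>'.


t=1: FL=W FR=S RL=S RR=W
t=2: FL=W FR=S RL=S RR=W
t=4: FL=S FR=W RL=W RR=S
t=5: FL=S FR=W RL=W RR=S
t=7: FL=S FR=S RL=S RR=S
t=8: FL=W FR=S RL=S RR=W
t=12: FL=S FR=W RL=W RR=S
t=14: FL=S FR=W RL=W RR=S

t=1: phase=(6,2,2,6) vs β=5 → FL=W FR=S RL=S RR=W
t=2: phase=(7,3,3,7) vs β=5 → FL=W FR=S RL=S RR=W
t=4: phase=(1,5,5,1) vs β=5 → FL=S FR=W RL=W RR=S
t=5: phase=(2,6,6,2) vs β=5 → FL=S FR=W RL=W RR=S
t=7: phase=(4,0,0,4) vs β=5 → FL=S FR=S RL=S RR=S
t=8: phase=(5,1,1,5) vs β=5 → FL=W FR=S RL=S RR=W
t=12: phase=(1,5,5,1) vs β=5 → FL=S FR=W RL=W RR=S
t=14: phase=(3,7,7,3) vs β=5 → FL=S FR=W RL=W RR=S


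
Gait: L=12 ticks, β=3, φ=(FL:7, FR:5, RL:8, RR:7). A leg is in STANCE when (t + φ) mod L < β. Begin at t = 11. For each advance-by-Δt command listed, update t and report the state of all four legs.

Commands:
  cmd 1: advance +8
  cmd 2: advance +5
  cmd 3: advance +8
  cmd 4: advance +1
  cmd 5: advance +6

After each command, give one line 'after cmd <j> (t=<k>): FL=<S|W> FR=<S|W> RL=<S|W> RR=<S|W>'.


start t=11: FL=W FR=W RL=W RR=W
cmd 1: advance +8 → t=19, phase=(2,0,3,2) → FL=S FR=S RL=W RR=S
cmd 2: advance +5 → t=24, phase=(7,5,8,7) → FL=W FR=W RL=W RR=W
cmd 3: advance +8 → t=32, phase=(3,1,4,3) → FL=W FR=S RL=W RR=W
cmd 4: advance +1 → t=33, phase=(4,2,5,4) → FL=W FR=S RL=W RR=W
cmd 5: advance +6 → t=39, phase=(10,8,11,10) → FL=W FR=W RL=W RR=W

after cmd 1 (t=19): FL=S FR=S RL=W RR=S
after cmd 2 (t=24): FL=W FR=W RL=W RR=W
after cmd 3 (t=32): FL=W FR=S RL=W RR=W
after cmd 4 (t=33): FL=W FR=S RL=W RR=W
after cmd 5 (t=39): FL=W FR=W RL=W RR=W


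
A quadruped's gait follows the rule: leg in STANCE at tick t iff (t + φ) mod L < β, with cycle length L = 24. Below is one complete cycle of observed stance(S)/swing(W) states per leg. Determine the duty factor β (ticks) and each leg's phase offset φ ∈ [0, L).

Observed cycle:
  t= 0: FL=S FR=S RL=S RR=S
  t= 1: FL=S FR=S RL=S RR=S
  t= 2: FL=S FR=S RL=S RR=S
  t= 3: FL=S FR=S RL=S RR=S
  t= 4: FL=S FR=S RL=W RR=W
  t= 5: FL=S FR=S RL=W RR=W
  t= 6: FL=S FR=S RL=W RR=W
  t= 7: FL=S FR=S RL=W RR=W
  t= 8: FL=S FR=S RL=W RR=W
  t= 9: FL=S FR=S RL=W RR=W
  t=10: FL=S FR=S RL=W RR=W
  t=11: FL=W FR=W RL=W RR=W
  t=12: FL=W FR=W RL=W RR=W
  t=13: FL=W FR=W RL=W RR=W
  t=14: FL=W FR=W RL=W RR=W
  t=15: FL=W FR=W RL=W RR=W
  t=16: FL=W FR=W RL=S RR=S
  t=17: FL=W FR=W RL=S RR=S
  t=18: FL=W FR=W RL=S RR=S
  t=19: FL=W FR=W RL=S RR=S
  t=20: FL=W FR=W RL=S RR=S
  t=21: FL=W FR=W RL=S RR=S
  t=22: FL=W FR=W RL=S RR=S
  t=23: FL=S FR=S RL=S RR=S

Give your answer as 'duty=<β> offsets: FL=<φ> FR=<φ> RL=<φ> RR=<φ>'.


duty β = stance ticks per leg = 12
FL: stance ticks = 12; W→S at t=23 → φ=1
FR: stance ticks = 12; W→S at t=23 → φ=1
RL: stance ticks = 12; W→S at t=16 → φ=8
RR: stance ticks = 12; W→S at t=16 → φ=8

duty=12 offsets: FL=1 FR=1 RL=8 RR=8


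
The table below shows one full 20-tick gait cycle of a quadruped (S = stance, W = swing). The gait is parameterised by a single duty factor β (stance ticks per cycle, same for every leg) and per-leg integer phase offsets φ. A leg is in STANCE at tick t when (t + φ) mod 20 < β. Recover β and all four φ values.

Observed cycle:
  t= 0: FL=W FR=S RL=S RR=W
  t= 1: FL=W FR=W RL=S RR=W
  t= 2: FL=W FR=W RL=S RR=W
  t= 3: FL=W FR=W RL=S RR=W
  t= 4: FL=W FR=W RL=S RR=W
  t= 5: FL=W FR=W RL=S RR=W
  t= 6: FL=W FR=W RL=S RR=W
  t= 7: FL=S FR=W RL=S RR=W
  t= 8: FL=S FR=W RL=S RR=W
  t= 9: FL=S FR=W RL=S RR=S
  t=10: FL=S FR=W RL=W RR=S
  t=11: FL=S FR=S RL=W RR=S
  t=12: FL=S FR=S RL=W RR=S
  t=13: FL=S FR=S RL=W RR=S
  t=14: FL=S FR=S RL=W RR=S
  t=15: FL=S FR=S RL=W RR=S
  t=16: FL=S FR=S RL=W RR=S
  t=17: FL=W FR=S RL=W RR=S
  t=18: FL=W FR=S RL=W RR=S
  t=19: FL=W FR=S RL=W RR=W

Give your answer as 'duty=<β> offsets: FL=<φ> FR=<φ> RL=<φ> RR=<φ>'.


duty β = stance ticks per leg = 10
FL: stance ticks = 10; W→S at t=7 → φ=13
FR: stance ticks = 10; W→S at t=11 → φ=9
RL: stance ticks = 10; W→S at t=0 → φ=0
RR: stance ticks = 10; W→S at t=9 → φ=11

duty=10 offsets: FL=13 FR=9 RL=0 RR=11


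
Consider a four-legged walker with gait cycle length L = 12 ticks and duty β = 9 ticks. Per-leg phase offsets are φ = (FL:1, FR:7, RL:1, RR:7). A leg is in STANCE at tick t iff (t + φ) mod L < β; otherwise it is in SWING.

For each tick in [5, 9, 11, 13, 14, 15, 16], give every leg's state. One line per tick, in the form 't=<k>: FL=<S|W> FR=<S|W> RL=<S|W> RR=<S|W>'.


t=5: phase=(6,0,6,0) vs β=9 → FL=S FR=S RL=S RR=S
t=9: phase=(10,4,10,4) vs β=9 → FL=W FR=S RL=W RR=S
t=11: phase=(0,6,0,6) vs β=9 → FL=S FR=S RL=S RR=S
t=13: phase=(2,8,2,8) vs β=9 → FL=S FR=S RL=S RR=S
t=14: phase=(3,9,3,9) vs β=9 → FL=S FR=W RL=S RR=W
t=15: phase=(4,10,4,10) vs β=9 → FL=S FR=W RL=S RR=W
t=16: phase=(5,11,5,11) vs β=9 → FL=S FR=W RL=S RR=W

t=5: FL=S FR=S RL=S RR=S
t=9: FL=W FR=S RL=W RR=S
t=11: FL=S FR=S RL=S RR=S
t=13: FL=S FR=S RL=S RR=S
t=14: FL=S FR=W RL=S RR=W
t=15: FL=S FR=W RL=S RR=W
t=16: FL=S FR=W RL=S RR=W


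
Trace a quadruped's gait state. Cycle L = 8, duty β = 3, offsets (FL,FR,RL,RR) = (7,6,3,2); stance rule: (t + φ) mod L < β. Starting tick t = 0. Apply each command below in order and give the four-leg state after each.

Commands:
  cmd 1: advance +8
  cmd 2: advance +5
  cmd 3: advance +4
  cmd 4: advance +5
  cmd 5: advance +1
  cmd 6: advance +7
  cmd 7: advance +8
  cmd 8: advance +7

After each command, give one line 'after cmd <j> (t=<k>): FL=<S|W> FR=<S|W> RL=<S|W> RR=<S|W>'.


start t=0: FL=W FR=W RL=W RR=S
cmd 1: advance +8 → t=8, phase=(7,6,3,2) → FL=W FR=W RL=W RR=S
cmd 2: advance +5 → t=13, phase=(4,3,0,7) → FL=W FR=W RL=S RR=W
cmd 3: advance +4 → t=17, phase=(0,7,4,3) → FL=S FR=W RL=W RR=W
cmd 4: advance +5 → t=22, phase=(5,4,1,0) → FL=W FR=W RL=S RR=S
cmd 5: advance +1 → t=23, phase=(6,5,2,1) → FL=W FR=W RL=S RR=S
cmd 6: advance +7 → t=30, phase=(5,4,1,0) → FL=W FR=W RL=S RR=S
cmd 7: advance +8 → t=38, phase=(5,4,1,0) → FL=W FR=W RL=S RR=S
cmd 8: advance +7 → t=45, phase=(4,3,0,7) → FL=W FR=W RL=S RR=W

after cmd 1 (t=8): FL=W FR=W RL=W RR=S
after cmd 2 (t=13): FL=W FR=W RL=S RR=W
after cmd 3 (t=17): FL=S FR=W RL=W RR=W
after cmd 4 (t=22): FL=W FR=W RL=S RR=S
after cmd 5 (t=23): FL=W FR=W RL=S RR=S
after cmd 6 (t=30): FL=W FR=W RL=S RR=S
after cmd 7 (t=38): FL=W FR=W RL=S RR=S
after cmd 8 (t=45): FL=W FR=W RL=S RR=W
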